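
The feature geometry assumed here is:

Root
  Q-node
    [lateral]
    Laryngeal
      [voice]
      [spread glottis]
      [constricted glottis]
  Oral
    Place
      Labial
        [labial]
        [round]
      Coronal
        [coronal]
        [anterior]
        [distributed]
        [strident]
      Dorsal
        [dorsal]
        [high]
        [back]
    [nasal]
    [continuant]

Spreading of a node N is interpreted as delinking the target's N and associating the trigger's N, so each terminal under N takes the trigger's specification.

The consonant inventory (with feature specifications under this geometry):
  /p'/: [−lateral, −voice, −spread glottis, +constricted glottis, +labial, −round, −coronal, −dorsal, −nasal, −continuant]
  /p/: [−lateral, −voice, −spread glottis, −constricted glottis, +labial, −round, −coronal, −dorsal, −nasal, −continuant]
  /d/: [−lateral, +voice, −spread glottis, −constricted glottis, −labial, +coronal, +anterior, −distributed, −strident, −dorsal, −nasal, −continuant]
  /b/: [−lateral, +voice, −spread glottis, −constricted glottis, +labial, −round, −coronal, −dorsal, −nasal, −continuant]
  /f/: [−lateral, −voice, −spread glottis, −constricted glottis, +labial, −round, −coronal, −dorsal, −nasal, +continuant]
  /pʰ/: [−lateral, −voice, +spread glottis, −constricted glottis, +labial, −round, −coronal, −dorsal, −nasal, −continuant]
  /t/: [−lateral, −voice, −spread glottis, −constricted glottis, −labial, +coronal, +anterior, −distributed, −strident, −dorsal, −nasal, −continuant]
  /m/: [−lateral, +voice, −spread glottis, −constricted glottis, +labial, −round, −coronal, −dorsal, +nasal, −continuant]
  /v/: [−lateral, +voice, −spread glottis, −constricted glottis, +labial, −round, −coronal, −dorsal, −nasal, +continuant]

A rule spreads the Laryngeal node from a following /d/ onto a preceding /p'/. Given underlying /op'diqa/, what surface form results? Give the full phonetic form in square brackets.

[obdiqa]

Laryngeal immediately or transitively dominates [voice], [spread glottis], [constricted glottis].
Spreading Laryngeal from /d/ onto /p'/ replaces those values with /d/'s: [+voice], [−spread glottis], [−constricted glottis]. Features outside Laryngeal ([lateral], [labial], [round], …) stay as in /p'/.
The resulting bundle matches /b/ in the inventory; substituting it for /p'/ gives [obdiqa].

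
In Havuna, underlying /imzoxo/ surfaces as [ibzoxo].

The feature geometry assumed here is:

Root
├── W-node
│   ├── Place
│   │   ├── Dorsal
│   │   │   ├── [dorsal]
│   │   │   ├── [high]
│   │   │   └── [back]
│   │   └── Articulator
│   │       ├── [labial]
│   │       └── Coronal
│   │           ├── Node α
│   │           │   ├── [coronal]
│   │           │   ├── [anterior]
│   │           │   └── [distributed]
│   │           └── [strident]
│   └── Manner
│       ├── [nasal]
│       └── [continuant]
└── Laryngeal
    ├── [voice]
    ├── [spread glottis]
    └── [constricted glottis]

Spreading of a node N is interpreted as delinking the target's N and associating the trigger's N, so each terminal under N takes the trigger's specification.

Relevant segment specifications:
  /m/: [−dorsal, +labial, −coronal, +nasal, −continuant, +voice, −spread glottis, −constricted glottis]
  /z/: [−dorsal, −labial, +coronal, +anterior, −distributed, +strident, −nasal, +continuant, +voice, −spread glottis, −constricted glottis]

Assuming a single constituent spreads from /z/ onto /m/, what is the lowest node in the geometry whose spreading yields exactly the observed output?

Feature comparison: [nasal] differs between /m/ and [b]; the remaining terminals match.
Only a single terminal changes, and /z/ supplies the new value, so [nasal] itself is the minimal spreading constituent.
[continuant] — on which /z/ differs from /m/ — is unchanged, so neither Manner nor anything higher can have spread; the constituent is no larger than [nasal].

[nasal]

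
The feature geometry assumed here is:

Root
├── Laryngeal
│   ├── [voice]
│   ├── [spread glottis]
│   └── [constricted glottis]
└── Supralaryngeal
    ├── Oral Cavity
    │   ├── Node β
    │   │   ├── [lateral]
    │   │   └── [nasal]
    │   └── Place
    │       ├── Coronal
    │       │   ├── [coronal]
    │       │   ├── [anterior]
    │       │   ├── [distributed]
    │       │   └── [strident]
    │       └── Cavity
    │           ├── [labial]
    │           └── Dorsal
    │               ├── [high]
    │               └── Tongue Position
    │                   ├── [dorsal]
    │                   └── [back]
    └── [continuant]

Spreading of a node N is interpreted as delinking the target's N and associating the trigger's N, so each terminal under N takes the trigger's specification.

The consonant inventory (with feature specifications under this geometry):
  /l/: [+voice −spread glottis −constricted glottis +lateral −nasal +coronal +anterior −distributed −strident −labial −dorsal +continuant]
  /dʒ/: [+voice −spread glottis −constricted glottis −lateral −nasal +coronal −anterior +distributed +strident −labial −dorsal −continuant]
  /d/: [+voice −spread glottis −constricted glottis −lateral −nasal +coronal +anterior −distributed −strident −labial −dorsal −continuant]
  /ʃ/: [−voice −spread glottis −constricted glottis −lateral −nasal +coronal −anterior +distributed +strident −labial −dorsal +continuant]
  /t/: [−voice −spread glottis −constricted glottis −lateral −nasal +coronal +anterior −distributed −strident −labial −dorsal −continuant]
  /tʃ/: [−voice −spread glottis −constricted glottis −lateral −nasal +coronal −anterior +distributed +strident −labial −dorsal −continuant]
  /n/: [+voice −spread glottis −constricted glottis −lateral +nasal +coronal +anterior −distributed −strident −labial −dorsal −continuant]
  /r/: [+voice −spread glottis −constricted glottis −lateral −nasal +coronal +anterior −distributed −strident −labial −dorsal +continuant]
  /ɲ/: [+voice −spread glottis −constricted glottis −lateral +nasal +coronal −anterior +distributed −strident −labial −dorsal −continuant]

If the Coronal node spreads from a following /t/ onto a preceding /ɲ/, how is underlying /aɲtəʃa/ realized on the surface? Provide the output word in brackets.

Coronal immediately or transitively dominates [coronal], [anterior], [distributed], [strident].
The target acquires /t/'s values for everything under Coronal — [+coronal], [+anterior], [−distributed], [−strident] — while keeping its own [voice], [spread glottis], [constricted glottis], ….
Among the inventory, only /n/ has exactly this specification, giving the surface form [antəʃa].

[antəʃa]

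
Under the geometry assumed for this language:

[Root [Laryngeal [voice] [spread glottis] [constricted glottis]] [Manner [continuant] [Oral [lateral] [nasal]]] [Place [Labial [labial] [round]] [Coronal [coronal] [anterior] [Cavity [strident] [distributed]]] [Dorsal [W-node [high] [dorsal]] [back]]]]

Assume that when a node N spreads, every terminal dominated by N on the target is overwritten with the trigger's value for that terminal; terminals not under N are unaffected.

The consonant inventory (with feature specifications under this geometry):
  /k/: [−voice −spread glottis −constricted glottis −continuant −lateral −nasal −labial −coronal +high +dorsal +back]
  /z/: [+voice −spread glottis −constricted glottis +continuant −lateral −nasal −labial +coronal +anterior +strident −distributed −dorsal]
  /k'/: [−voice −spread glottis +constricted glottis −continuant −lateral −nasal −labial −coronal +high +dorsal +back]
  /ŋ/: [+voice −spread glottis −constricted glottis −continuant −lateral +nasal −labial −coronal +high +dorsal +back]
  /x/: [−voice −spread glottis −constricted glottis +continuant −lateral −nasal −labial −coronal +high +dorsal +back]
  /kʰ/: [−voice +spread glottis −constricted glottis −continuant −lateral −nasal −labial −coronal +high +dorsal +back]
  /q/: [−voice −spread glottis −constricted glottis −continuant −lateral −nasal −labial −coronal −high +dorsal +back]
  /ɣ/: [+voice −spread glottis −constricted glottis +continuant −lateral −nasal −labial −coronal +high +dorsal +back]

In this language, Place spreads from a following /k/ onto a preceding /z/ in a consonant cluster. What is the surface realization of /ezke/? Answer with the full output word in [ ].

The Place node dominates the terminals [labial], [round], [coronal], [anterior], [strident], [distributed], [high], [dorsal], [back].
Spreading Place from /k/ onto /z/ replaces those values with /k/'s: [−labial], [−coronal], [+high], [+dorsal], [+back]. Features outside Place ([voice], [spread glottis], [constricted glottis], …) stay as in /z/.
Among the inventory, only /ɣ/ has exactly this specification, giving the surface form [eɣke].

[eɣke]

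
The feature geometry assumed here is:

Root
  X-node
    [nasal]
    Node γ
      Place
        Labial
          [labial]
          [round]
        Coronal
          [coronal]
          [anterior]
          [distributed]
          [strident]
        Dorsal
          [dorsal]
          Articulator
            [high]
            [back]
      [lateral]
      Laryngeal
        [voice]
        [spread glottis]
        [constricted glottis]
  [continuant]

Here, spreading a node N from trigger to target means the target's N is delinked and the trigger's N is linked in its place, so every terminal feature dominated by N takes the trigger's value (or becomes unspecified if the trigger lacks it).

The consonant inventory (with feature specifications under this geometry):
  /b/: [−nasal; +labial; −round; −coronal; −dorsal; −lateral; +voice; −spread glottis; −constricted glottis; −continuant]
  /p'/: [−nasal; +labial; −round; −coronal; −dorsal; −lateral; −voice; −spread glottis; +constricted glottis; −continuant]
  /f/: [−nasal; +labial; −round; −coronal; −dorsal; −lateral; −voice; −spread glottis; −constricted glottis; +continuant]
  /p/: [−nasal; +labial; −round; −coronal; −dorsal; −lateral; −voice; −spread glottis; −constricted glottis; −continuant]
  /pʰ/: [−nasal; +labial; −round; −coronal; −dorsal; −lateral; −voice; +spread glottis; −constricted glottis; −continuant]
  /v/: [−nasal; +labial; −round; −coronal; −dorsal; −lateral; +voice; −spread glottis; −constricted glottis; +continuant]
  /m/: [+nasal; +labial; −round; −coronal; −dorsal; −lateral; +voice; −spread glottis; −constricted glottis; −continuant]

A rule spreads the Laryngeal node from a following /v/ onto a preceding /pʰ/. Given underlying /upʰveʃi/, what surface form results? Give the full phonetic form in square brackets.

Laryngeal immediately or transitively dominates [voice], [spread glottis], [constricted glottis].
The target acquires /v/'s values for everything under Laryngeal — [+voice], [−spread glottis], [−constricted glottis] — while keeping its own [nasal], [labial], [round], ….
This feature bundle is that of [b], so /upʰveʃi/ surfaces as [ubveʃi].

[ubveʃi]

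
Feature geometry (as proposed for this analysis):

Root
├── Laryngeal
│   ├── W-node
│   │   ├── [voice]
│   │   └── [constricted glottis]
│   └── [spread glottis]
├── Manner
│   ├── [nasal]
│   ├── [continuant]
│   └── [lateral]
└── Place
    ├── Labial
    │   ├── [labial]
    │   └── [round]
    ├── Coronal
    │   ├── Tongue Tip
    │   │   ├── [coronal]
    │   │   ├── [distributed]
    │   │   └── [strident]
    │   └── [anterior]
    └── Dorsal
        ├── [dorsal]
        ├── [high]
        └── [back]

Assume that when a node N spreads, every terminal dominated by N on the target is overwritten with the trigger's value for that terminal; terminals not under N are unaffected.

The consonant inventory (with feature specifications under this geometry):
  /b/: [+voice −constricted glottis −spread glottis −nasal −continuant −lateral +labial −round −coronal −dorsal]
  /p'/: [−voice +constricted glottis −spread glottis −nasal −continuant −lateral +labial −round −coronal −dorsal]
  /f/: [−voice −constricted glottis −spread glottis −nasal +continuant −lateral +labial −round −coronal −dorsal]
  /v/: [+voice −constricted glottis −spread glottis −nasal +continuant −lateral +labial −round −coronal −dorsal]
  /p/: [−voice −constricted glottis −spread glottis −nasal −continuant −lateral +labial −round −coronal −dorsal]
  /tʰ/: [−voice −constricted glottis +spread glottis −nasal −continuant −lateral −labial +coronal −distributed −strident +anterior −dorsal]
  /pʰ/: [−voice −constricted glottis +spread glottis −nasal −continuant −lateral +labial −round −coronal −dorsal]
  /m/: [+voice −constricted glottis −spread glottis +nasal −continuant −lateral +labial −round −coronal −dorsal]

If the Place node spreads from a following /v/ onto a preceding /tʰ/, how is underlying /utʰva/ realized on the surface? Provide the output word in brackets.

[upʰva]

Place immediately or transitively dominates [labial], [round], [coronal], [distributed], [strident], [anterior], [dorsal], [high], [back].
The target acquires /v/'s values for everything under Place — [+labial], [−round], [−coronal], [−dorsal] — while keeping its own [voice], [constricted glottis], [spread glottis], ….
Among the inventory, only /pʰ/ has exactly this specification, giving the surface form [upʰva].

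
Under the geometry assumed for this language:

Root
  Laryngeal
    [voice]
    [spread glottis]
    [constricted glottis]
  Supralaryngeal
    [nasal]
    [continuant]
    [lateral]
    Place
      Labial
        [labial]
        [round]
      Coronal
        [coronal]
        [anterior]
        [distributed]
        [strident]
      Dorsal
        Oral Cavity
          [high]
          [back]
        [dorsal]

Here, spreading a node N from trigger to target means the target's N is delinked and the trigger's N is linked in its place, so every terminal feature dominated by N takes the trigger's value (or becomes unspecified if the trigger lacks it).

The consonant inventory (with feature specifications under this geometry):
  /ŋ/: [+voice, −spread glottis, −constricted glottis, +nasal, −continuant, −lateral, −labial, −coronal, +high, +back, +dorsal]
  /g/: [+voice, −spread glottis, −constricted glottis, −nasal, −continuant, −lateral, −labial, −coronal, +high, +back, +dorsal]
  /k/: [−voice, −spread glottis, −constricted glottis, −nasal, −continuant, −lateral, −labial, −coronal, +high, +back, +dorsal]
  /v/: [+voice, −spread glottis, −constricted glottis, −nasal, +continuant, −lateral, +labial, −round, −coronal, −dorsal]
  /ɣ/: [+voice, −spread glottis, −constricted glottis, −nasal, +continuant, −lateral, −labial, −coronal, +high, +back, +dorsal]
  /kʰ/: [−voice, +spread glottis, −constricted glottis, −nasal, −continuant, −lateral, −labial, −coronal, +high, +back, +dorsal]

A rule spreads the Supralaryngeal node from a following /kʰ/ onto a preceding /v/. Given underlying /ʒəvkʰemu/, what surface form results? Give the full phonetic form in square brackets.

[ʒəgkʰemu]

The Supralaryngeal node dominates the terminals [nasal], [continuant], [lateral], [labial], [round], [coronal], [anterior], [distributed], [strident], [high], [back], [dorsal].
Spreading Supralaryngeal from /kʰ/ onto /v/ replaces those values with /kʰ/'s: [−nasal], [−continuant], [−lateral], [−labial], [−coronal], [+high], [+back], [+dorsal]. Features outside Supralaryngeal ([voice], [spread glottis], [constricted glottis]) stay as in /v/.
This feature bundle is that of [g], so /ʒəvkʰemu/ surfaces as [ʒəgkʰemu].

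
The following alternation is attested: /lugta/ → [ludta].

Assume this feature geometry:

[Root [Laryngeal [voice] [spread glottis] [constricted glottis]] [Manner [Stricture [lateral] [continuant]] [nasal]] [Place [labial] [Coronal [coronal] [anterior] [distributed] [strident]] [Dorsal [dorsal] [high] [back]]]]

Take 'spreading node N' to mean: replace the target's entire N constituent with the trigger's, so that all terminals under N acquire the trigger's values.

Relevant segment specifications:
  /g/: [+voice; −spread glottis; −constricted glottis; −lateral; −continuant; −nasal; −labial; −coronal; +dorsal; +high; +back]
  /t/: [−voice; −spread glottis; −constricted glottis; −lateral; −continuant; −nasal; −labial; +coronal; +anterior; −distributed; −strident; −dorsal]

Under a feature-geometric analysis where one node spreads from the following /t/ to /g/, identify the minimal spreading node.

Feature comparison: [coronal], [anterior], [distributed], [strident], [dorsal], [high], [back] differ between /g/ and [d]; the remaining terminals match.
The smallest constituent containing every changed terminal is Place — each of its daughters lacks at least one of the affected features.
Spreading Place from /t/ overwrites each of those terminals with /t/'s values, yielding exactly [d].
Had Root spread, [voice] would have taken /t/'s value; it stays as in /g/, confirming the spreading constituent is exactly Place.

Place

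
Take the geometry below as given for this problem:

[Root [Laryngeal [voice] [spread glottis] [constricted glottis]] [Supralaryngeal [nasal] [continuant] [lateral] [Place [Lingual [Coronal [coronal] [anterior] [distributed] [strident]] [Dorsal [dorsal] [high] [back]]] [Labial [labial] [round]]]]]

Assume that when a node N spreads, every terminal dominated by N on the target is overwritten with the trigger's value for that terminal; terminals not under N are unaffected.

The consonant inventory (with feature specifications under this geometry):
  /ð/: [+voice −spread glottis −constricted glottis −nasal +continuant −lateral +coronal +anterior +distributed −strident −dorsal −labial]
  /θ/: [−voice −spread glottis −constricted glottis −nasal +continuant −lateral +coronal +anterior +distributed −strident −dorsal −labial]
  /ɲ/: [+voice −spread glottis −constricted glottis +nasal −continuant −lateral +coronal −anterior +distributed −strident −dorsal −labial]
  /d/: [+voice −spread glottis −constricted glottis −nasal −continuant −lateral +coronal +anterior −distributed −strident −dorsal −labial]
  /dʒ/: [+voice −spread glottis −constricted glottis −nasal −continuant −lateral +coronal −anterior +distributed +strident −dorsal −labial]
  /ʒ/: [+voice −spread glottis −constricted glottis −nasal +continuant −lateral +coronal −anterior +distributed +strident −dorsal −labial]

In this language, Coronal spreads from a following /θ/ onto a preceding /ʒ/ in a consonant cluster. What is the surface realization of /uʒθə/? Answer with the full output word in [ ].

[uðθə]

Terminals under Coronal in this geometry: [coronal], [anterior], [distributed], [strident].
The target acquires /θ/'s values for everything under Coronal — [+coronal], [+anterior], [+distributed], [−strident] — while keeping its own [voice], [spread glottis], [constricted glottis], ….
Among the inventory, only /ð/ has exactly this specification, giving the surface form [uðθə].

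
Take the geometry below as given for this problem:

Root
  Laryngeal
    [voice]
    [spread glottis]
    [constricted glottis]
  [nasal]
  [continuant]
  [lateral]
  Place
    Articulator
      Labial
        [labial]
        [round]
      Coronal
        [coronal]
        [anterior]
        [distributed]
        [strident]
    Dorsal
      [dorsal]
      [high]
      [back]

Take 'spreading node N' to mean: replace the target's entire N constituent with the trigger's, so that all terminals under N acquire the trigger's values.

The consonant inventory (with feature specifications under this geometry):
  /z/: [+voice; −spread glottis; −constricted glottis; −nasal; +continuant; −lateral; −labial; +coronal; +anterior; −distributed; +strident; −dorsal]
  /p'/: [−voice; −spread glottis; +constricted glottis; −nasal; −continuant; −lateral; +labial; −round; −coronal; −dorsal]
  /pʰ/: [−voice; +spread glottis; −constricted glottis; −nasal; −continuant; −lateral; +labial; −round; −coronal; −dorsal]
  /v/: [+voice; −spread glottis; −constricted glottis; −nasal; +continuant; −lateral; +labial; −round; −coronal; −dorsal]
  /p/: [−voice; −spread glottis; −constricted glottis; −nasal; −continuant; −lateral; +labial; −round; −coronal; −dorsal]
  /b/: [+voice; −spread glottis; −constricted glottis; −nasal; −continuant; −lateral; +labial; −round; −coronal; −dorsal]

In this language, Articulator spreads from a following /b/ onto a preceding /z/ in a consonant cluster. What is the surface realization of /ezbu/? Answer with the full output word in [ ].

[evbu]

Articulator immediately or transitively dominates [labial], [round], [coronal], [anterior], [distributed], [strident].
The target acquires /b/'s values for everything under Articulator — [+labial], [−round], [−coronal] — while keeping its own [voice], [spread glottis], [constricted glottis], ….
This feature bundle is that of [v], so /ezbu/ surfaces as [evbu].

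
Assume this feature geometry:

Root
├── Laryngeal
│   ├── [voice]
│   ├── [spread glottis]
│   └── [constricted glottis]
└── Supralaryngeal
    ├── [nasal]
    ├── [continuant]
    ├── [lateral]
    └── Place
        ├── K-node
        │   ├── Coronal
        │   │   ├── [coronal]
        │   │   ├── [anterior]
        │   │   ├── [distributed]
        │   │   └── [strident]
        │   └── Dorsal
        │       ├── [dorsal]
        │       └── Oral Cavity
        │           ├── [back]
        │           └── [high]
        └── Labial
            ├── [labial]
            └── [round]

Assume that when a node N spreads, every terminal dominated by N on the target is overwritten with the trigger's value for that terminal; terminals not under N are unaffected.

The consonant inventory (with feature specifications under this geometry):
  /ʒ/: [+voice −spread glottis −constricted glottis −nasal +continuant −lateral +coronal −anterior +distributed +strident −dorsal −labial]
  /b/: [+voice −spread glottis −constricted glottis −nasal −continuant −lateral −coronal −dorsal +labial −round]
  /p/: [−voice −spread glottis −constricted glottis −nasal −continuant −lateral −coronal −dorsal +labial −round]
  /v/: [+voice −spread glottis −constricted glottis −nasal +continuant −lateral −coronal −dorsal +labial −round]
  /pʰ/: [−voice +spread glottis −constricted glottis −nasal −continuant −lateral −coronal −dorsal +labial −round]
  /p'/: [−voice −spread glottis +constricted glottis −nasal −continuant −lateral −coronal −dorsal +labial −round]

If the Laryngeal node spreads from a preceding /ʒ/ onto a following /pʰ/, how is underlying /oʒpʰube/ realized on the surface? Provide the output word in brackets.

[oʒbube]

Laryngeal immediately or transitively dominates [voice], [spread glottis], [constricted glottis].
After delinking /pʰ/'s Laryngeal and linking /ʒ/'s, the affected terminals become [+voice], [−spread glottis], [−constricted glottis]; [nasal], [continuant], [lateral], … (outside Laryngeal) are retained from /pʰ/.
Among the inventory, only /b/ has exactly this specification, giving the surface form [oʒbube].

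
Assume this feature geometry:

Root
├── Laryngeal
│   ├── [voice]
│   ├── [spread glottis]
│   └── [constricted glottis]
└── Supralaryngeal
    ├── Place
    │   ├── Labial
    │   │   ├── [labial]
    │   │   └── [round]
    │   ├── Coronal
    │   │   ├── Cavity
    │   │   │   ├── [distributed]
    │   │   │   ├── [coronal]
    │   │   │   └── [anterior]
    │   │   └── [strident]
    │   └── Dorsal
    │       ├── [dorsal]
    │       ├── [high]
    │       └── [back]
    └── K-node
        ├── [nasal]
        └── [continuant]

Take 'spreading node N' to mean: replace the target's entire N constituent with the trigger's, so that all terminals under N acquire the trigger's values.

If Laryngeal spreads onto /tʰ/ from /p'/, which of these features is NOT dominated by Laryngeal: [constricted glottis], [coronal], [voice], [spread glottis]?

Laryngeal dominates exactly [voice], [spread glottis], [constricted glottis].
[constricted glottis], [voice], [spread glottis] all lie under Laryngeal, so they are overwritten when Laryngeal spreads.
[coronal] is not within the Laryngeal subtree (it hangs from Cavity), so /tʰ/'s [coronal] value survives.

[coronal]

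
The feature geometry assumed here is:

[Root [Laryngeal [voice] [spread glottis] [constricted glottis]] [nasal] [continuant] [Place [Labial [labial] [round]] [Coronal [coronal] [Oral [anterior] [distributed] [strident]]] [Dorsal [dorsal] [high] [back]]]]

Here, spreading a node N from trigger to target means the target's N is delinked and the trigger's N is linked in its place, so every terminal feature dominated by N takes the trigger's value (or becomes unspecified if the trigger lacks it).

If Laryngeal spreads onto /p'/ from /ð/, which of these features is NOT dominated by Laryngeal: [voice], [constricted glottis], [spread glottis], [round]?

The terminals dominated by Laryngeal are [voice], [spread glottis], [constricted glottis].
Of the listed options, [voice], [constricted glottis], [spread glottis] are among these and would be overwritten by spreading Laryngeal.
But [round] is a dependent of Labial, outside Laryngeal; it is therefore untouched by the spreading.

[round]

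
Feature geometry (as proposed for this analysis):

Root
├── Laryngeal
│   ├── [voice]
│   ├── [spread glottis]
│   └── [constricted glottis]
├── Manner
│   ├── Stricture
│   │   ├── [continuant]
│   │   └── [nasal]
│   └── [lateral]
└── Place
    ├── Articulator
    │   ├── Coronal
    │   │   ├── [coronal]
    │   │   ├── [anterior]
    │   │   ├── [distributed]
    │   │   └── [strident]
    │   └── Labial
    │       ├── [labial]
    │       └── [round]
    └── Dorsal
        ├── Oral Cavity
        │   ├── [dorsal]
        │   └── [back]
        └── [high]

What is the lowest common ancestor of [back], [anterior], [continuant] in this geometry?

[back] is immediately dominated by Oral Cavity.
[anterior] is immediately dominated by Coronal.
[continuant] is immediately dominated by Stricture.
Root is the lowest common ancestor — every listed feature sits under it, and no single subconstituent of Root covers them all.

Root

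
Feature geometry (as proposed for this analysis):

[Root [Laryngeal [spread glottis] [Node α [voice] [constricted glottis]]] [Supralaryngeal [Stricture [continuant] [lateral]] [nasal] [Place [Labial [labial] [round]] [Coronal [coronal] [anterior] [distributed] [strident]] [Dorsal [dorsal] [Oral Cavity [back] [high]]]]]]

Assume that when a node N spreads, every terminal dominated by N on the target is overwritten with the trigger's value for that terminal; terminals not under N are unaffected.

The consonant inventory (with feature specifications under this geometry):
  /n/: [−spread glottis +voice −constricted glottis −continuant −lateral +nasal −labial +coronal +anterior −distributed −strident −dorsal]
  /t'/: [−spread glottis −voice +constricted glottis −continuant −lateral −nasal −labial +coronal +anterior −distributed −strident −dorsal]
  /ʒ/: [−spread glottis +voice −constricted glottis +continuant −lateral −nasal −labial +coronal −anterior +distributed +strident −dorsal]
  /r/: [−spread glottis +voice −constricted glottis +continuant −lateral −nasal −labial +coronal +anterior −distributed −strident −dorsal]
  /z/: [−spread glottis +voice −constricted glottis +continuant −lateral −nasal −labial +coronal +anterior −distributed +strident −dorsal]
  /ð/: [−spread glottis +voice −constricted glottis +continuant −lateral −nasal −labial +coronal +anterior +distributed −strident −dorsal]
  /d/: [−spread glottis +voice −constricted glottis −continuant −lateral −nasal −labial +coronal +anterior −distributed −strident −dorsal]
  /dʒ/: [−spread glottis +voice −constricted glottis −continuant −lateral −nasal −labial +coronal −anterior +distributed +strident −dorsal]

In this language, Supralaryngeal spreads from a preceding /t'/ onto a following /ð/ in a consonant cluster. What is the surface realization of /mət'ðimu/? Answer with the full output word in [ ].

The Supralaryngeal node dominates the terminals [continuant], [lateral], [nasal], [labial], [round], [coronal], [anterior], [distributed], [strident], [dorsal], [back], [high].
After delinking /ð/'s Supralaryngeal and linking /t'/'s, the affected terminals become [−continuant], [−lateral], [−nasal], [−labial], [+coronal], [+anterior], [−distributed], [−strident], [−dorsal]; [spread glottis], [voice], [constricted glottis] (outside Supralaryngeal) are retained from /ð/.
This feature bundle is that of [d], so /mət'ðimu/ surfaces as [mət'dimu].

[mət'dimu]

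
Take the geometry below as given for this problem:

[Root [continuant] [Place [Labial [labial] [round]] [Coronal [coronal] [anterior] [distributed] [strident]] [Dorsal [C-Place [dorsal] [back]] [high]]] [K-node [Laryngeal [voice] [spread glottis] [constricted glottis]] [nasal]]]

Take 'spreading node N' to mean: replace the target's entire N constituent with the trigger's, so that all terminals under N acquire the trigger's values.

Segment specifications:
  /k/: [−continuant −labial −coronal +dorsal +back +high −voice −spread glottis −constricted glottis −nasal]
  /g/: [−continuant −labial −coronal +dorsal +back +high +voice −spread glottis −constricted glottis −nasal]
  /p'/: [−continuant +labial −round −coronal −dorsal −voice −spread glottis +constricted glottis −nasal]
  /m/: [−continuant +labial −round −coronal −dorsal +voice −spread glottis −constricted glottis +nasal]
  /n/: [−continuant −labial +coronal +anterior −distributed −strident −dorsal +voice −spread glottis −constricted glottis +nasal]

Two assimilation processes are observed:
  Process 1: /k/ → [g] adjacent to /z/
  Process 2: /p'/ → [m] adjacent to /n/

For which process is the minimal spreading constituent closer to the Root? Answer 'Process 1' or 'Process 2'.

Process 2

Process 1 alters [voice]; the lowest dominating node is [voice] (depth 3 from Root).
In Process 2, [voice], [constricted glottis], [nasal] change, so the minimal spreading node is K-node at depth 1.
K-node (depth 1) sits above [voice] (depth 3), making Process 2 the one with the higher spreading node.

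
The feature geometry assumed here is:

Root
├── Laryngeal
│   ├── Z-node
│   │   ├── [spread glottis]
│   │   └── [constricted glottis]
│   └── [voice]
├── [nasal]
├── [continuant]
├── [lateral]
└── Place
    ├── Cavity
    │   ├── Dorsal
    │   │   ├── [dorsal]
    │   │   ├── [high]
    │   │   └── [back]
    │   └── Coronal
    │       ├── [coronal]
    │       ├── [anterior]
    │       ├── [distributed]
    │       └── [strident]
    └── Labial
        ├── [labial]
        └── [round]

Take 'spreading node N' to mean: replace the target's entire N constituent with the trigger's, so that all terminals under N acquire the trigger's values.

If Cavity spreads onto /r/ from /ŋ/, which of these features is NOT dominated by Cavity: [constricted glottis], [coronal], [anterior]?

The terminals dominated by Cavity are [dorsal], [high], [back], [coronal], [anterior], [distributed], [strident].
[anterior], [coronal] all lie under Cavity, so they are overwritten when Cavity spreads.
[constricted glottis] attaches under Z-node, not under Cavity, so /r/ retains its own value for [constricted glottis].

[constricted glottis]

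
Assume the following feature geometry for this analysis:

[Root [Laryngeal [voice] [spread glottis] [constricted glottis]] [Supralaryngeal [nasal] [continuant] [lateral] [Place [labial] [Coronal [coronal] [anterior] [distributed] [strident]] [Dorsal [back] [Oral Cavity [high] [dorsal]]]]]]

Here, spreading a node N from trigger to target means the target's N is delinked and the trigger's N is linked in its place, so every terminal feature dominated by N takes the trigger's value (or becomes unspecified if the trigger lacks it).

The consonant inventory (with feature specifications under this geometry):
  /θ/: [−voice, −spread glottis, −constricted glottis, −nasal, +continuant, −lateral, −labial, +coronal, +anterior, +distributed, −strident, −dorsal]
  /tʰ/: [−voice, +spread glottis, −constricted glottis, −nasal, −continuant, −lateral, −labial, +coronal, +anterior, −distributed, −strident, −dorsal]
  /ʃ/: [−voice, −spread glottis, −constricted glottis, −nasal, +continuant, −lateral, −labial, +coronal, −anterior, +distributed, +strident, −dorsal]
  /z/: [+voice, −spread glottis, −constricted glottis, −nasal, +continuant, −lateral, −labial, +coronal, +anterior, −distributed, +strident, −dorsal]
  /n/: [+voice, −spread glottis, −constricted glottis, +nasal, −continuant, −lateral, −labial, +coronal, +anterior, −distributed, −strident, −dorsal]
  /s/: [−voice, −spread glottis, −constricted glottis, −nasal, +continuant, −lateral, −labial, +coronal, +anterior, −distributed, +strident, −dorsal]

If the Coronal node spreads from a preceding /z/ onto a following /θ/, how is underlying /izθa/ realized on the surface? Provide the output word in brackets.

The Coronal node dominates the terminals [coronal], [anterior], [distributed], [strident].
Spreading Coronal from /z/ onto /θ/ replaces those values with /z/'s: [+coronal], [+anterior], [−distributed], [+strident]. Features outside Coronal ([voice], [spread glottis], [constricted glottis], …) stay as in /θ/.
Among the inventory, only /s/ has exactly this specification, giving the surface form [izsa].

[izsa]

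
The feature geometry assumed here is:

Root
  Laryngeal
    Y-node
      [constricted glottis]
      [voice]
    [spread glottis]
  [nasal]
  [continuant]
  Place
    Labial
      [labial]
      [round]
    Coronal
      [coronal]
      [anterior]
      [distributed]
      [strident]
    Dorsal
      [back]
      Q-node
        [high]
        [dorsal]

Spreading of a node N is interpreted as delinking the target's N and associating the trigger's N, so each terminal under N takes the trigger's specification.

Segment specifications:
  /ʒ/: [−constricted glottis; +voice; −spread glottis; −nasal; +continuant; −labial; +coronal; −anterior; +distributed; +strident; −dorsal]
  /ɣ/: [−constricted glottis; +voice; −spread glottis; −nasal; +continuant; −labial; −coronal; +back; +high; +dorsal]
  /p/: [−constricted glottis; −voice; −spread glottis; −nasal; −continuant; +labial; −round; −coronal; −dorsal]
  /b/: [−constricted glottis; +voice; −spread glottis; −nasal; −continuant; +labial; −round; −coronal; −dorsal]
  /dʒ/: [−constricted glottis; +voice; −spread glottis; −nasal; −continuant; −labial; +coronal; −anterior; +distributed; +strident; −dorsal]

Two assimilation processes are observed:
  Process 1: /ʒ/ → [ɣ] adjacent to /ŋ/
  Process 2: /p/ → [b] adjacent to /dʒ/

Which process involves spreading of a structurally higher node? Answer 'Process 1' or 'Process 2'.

Process 1

Process 1 alters [coronal], [anterior], [distributed], [strident], [dorsal], [high], [back]; the lowest common ancestor is Place (depth 1 from Root).
Process 2 alters [voice]; the lowest dominating node is [voice] (depth 3 from Root).
Place is closer to Root than [voice], so Process 1 spreads the higher node.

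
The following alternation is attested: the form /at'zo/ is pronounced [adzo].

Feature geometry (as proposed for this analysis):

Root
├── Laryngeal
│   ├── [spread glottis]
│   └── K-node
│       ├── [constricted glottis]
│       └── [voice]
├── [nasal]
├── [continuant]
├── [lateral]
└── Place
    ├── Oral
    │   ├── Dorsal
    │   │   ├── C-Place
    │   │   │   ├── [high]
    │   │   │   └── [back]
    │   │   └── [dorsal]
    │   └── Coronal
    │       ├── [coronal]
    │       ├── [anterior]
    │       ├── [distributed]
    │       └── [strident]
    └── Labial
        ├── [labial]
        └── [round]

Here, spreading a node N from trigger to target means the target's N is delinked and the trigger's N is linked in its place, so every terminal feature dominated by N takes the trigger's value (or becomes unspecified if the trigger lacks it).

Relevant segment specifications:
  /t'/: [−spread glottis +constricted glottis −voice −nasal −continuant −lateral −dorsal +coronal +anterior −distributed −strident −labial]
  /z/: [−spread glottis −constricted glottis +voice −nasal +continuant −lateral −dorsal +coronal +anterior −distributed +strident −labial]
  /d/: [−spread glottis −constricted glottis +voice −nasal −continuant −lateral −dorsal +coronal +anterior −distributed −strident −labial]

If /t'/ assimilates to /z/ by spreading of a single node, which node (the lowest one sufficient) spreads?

K-node

The alternation /t'/ → [d] changes [voice], [constricted glottis] and nothing else.
In this geometry the lowest node dominating all of them is K-node: every daughter of K-node dominates only a proper subset, so no lower node suffices.
Delinking /t'/'s K-node and associating /z/'s K-node gives precisely the feature bundle of [d].
[strident], [continuant] stay as in /t'/ although /z/ differs there, so no node dominating them spread; among the remaining candidates K-node is the lowest that derives the output.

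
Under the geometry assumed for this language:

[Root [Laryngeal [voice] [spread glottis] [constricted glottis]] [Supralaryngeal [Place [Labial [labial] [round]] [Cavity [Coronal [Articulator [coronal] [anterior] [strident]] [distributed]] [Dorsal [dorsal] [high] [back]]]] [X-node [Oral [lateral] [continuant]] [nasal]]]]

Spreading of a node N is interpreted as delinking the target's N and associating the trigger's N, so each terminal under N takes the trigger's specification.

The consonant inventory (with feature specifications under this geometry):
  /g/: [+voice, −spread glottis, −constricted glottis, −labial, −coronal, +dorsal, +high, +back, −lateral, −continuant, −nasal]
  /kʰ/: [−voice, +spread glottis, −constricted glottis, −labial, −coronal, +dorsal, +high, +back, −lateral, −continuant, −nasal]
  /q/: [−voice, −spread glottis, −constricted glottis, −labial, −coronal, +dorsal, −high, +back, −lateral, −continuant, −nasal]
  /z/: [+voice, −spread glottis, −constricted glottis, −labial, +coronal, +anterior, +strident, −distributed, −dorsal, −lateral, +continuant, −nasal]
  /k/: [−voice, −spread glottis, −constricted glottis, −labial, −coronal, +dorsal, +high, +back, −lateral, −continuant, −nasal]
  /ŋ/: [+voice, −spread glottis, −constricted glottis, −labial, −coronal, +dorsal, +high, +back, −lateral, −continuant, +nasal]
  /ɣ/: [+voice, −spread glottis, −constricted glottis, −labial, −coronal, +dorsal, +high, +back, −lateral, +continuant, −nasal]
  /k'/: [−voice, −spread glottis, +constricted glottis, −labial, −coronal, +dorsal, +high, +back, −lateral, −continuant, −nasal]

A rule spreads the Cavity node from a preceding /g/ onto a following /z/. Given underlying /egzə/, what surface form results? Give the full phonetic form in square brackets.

[egɣə]

The Cavity node dominates the terminals [coronal], [anterior], [strident], [distributed], [dorsal], [high], [back].
Spreading Cavity from /g/ onto /z/ replaces those values with /g/'s: [−coronal], [+dorsal], [+high], [+back]. Features outside Cavity ([voice], [spread glottis], [constricted glottis], …) stay as in /z/.
Among the inventory, only /ɣ/ has exactly this specification, giving the surface form [egɣə].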